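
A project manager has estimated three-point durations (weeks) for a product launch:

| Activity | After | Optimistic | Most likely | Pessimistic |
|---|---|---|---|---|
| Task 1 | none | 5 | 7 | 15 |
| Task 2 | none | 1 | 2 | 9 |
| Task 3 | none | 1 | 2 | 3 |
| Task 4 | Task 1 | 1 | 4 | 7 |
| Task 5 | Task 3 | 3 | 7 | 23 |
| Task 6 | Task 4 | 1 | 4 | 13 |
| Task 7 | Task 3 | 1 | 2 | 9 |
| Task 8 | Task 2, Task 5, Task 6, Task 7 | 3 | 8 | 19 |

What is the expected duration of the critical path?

26 weeks

te_Task 1 = (5 + 4·7 + 15)/6 = 48/6 = 8
te_Task 2 = (1 + 4·2 + 9)/6 = 18/6 = 3
te_Task 3 = (1 + 4·2 + 3)/6 = 12/6 = 2
te_Task 4 = (1 + 4·4 + 7)/6 = 24/6 = 4
te_Task 5 = (3 + 4·7 + 23)/6 = 54/6 = 9
te_Task 6 = (1 + 4·4 + 13)/6 = 30/6 = 5
te_Task 7 = (1 + 4·2 + 9)/6 = 18/6 = 3
te_Task 8 = (3 + 4·8 + 19)/6 = 54/6 = 9

Forward pass:
ES_Task 1 = 0; EF_Task 1 = 8
ES_Task 2 = 0; EF_Task 2 = 3
ES_Task 3 = 0; EF_Task 3 = 2
ES_Task 4 = 8; EF_Task 4 = 8+4 = 12
ES_Task 5 = 2; EF_Task 5 = 2+9 = 11
ES_Task 6 = 12; EF_Task 6 = 12+5 = 17
ES_Task 7 = 2; EF_Task 7 = 2+3 = 5
ES_Task 8 = max(EF_Task 2=3, EF_Task 5=11, EF_Task 6=17, EF_Task 7=5) = 17; EF_Task 8 = 17+9 = 26
Expected project duration μ = 26 weeks. Critical path: Task 1 → Task 4 → Task 6 → Task 8.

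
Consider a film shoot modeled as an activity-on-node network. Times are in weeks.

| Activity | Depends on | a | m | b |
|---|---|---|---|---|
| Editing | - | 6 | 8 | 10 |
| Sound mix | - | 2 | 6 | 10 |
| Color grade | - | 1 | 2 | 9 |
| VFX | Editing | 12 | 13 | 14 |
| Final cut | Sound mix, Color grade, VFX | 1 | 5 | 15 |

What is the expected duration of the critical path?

27 weeks

te_Editing = (6 + 4·8 + 10)/6 = 48/6 = 8
te_Sound mix = (2 + 4·6 + 10)/6 = 36/6 = 6
te_Color grade = (1 + 4·2 + 9)/6 = 18/6 = 3
te_VFX = (12 + 4·13 + 14)/6 = 78/6 = 13
te_Final cut = (1 + 4·5 + 15)/6 = 36/6 = 6

Forward pass:
ES_Editing = 0; EF_Editing = 8
ES_Sound mix = 0; EF_Sound mix = 6
ES_Color grade = 0; EF_Color grade = 3
ES_VFX = 8; EF_VFX = 8+13 = 21
ES_Final cut = max(EF_Sound mix=6, EF_Color grade=3, EF_VFX=21) = 21; EF_Final cut = 21+6 = 27
Expected project duration μ = 27 weeks. Critical path: Editing → VFX → Final cut.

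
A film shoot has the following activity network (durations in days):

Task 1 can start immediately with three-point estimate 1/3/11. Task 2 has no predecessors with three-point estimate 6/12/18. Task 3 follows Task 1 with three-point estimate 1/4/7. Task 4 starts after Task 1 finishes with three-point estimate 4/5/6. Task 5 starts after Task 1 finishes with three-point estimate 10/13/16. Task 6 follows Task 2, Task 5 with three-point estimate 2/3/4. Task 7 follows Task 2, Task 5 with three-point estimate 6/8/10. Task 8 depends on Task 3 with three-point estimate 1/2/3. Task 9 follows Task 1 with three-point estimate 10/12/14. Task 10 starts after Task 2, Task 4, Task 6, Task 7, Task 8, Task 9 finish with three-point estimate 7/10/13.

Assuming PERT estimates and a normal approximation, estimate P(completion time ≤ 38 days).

0.905

te_Task 1 = (1 + 4·3 + 11)/6 = 24/6 = 4; σ²_Task 1 = ((11−1)/6)² = 2.778
te_Task 2 = (6 + 4·12 + 18)/6 = 72/6 = 12; σ²_Task 2 = ((18−6)/6)² = 4.000
te_Task 3 = (1 + 4·4 + 7)/6 = 24/6 = 4; σ²_Task 3 = ((7−1)/6)² = 1.000
te_Task 4 = (4 + 4·5 + 6)/6 = 30/6 = 5; σ²_Task 4 = ((6−4)/6)² = 0.111
te_Task 5 = (10 + 4·13 + 16)/6 = 78/6 = 13; σ²_Task 5 = ((16−10)/6)² = 1.000
te_Task 6 = (2 + 4·3 + 4)/6 = 18/6 = 3; σ²_Task 6 = ((4−2)/6)² = 0.111
te_Task 7 = (6 + 4·8 + 10)/6 = 48/6 = 8; σ²_Task 7 = ((10−6)/6)² = 0.444
te_Task 8 = (1 + 4·2 + 3)/6 = 12/6 = 2; σ²_Task 8 = ((3−1)/6)² = 0.111
te_Task 9 = (10 + 4·12 + 14)/6 = 72/6 = 12; σ²_Task 9 = ((14−10)/6)² = 0.444
te_Task 10 = (7 + 4·10 + 13)/6 = 60/6 = 10; σ²_Task 10 = ((13−7)/6)² = 1.000

Forward pass:
ES_Task 1 = 0; EF_Task 1 = 4
ES_Task 2 = 0; EF_Task 2 = 12
ES_Task 3 = 4; EF_Task 3 = 4+4 = 8
ES_Task 4 = 4; EF_Task 4 = 4+5 = 9
ES_Task 5 = 4; EF_Task 5 = 4+13 = 17
ES_Task 6 = max(EF_Task 2=12, EF_Task 5=17) = 17; EF_Task 6 = 17+3 = 20
ES_Task 7 = max(EF_Task 2=12, EF_Task 5=17) = 17; EF_Task 7 = 17+8 = 25
ES_Task 8 = 8; EF_Task 8 = 8+2 = 10
ES_Task 9 = 4; EF_Task 9 = 4+12 = 16
ES_Task 10 = max(EF_Task 2=12, EF_Task 4=9, EF_Task 6=20, EF_Task 7=25, EF_Task 8=10, EF_Task 9=16) = 25; EF_Task 10 = 25+10 = 35
Expected project duration μ = 35 days. Critical path: Task 1 → Task 5 → Task 7 → Task 10.

Variance along critical path = 2.778 + 1.000 + 0.444 + 1.000 = 5.222; σ = √5.222 = 2.285 days.
Z = (38 − 35) / 2.285 = 1.313
P(T ≤ 38) = Φ(1.313) ≈ 0.905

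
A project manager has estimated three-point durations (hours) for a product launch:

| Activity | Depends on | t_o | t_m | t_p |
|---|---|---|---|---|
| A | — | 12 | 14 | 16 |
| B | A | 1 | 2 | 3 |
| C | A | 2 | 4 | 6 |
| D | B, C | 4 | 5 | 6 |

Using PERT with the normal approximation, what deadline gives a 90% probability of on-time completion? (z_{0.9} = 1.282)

te_A = (12 + 4·14 + 16)/6 = 84/6 = 14; σ²_A = ((16−12)/6)² = 0.444
te_B = (1 + 4·2 + 3)/6 = 12/6 = 2; σ²_B = ((3−1)/6)² = 0.111
te_C = (2 + 4·4 + 6)/6 = 24/6 = 4; σ²_C = ((6−2)/6)² = 0.444
te_D = (4 + 4·5 + 6)/6 = 30/6 = 5; σ²_D = ((6−4)/6)² = 0.111

Forward pass:
ES_A = 0; EF_A = 14
ES_B = 14; EF_B = 14+2 = 16
ES_C = 14; EF_C = 14+4 = 18
ES_D = max(EF_B=16, EF_C=18) = 18; EF_D = 18+5 = 23
Expected project duration μ = 23 hours. Critical path: A → C → D.

Variance along critical path = 0.444 + 0.444 + 0.111 = 1.000; σ = 1.000 hours.
D = μ + z·σ = 23 + 1.282·1.000 = 24.3 hours

24.3 hours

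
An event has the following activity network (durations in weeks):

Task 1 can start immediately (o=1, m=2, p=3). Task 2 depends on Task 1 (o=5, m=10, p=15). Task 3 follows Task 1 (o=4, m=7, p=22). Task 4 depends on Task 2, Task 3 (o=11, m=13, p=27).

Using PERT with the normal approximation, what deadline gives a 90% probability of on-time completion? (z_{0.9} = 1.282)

te_Task 1 = (1 + 4·2 + 3)/6 = 12/6 = 2; σ²_Task 1 = ((3−1)/6)² = 0.111
te_Task 2 = (5 + 4·10 + 15)/6 = 60/6 = 10; σ²_Task 2 = ((15−5)/6)² = 2.778
te_Task 3 = (4 + 4·7 + 22)/6 = 54/6 = 9; σ²_Task 3 = ((22−4)/6)² = 9.000
te_Task 4 = (11 + 4·13 + 27)/6 = 90/6 = 15; σ²_Task 4 = ((27−11)/6)² = 7.111

Forward pass:
ES_Task 1 = 0; EF_Task 1 = 2
ES_Task 2 = 2; EF_Task 2 = 2+10 = 12
ES_Task 3 = 2; EF_Task 3 = 2+9 = 11
ES_Task 4 = max(EF_Task 2=12, EF_Task 3=11) = 12; EF_Task 4 = 12+15 = 27
Expected project duration μ = 27 weeks. Critical path: Task 1 → Task 2 → Task 4.

Variance along critical path = 0.111 + 2.778 + 7.111 = 10.000; σ = 3.162 weeks.
D = μ + z·σ = 27 + 1.282·3.162 = 31.1 weeks

31.1 weeks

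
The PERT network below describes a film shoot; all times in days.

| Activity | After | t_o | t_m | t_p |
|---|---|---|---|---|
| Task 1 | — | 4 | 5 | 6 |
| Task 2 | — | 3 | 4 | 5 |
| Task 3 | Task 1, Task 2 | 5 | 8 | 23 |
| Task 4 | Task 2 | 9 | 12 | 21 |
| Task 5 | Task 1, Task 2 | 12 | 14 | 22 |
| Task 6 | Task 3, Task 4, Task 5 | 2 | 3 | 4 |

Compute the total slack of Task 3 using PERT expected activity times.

te_Task 1 = (4 + 4·5 + 6)/6 = 30/6 = 5
te_Task 2 = (3 + 4·4 + 5)/6 = 24/6 = 4
te_Task 3 = (5 + 4·8 + 23)/6 = 60/6 = 10
te_Task 4 = (9 + 4·12 + 21)/6 = 78/6 = 13
te_Task 5 = (12 + 4·14 + 22)/6 = 90/6 = 15
te_Task 6 = (2 + 4·3 + 4)/6 = 18/6 = 3

Forward pass:
ES_Task 1 = 0; EF_Task 1 = 5
ES_Task 2 = 0; EF_Task 2 = 4
ES_Task 3 = max(EF_Task 1=5, EF_Task 2=4) = 5; EF_Task 3 = 5+10 = 15
ES_Task 4 = 4; EF_Task 4 = 4+13 = 17
ES_Task 5 = max(EF_Task 1=5, EF_Task 2=4) = 5; EF_Task 5 = 5+15 = 20
ES_Task 6 = max(EF_Task 3=15, EF_Task 4=17, EF_Task 5=20) = 20; EF_Task 6 = 20+3 = 23
Expected project duration μ = 23 days. Critical path: Task 1 → Task 5 → Task 6.

Backward pass:
LF_Task 6 = 23; LS_Task 6 = 23−3 = 20
LF_Task 5 = LS_Task 6 = 20; LS_Task 5 = 20−15 = 5
LF_Task 4 = LS_Task 6 = 20; LS_Task 4 = 20−13 = 7
LF_Task 3 = LS_Task 6 = 20; LS_Task 3 = 20−10 = 10
LF_Task 2 = min(LS_Task 3=10, LS_Task 4=7, LS_Task 5=5) = 5; LS_Task 2 = 5−4 = 1
LF_Task 1 = min(LS_Task 3=10, LS_Task 5=5) = 5; LS_Task 1 = 5−5 = 0
Slack_Task 3 = LS_Task 3 − ES_Task 3 = 10 − 5 = 5

5 days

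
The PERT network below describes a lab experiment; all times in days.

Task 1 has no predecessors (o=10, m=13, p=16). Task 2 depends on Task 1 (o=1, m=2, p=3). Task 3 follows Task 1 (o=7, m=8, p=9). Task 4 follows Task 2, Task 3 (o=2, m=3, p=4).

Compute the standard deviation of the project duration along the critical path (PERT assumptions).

te_Task 1 = (10 + 4·13 + 16)/6 = 78/6 = 13; σ²_Task 1 = ((16−10)/6)² = 1.000
te_Task 2 = (1 + 4·2 + 3)/6 = 12/6 = 2; σ²_Task 2 = ((3−1)/6)² = 0.111
te_Task 3 = (7 + 4·8 + 9)/6 = 48/6 = 8; σ²_Task 3 = ((9−7)/6)² = 0.111
te_Task 4 = (2 + 4·3 + 4)/6 = 18/6 = 3; σ²_Task 4 = ((4−2)/6)² = 0.111

Forward pass:
ES_Task 1 = 0; EF_Task 1 = 13
ES_Task 2 = 13; EF_Task 2 = 13+2 = 15
ES_Task 3 = 13; EF_Task 3 = 13+8 = 21
ES_Task 4 = max(EF_Task 2=15, EF_Task 3=21) = 21; EF_Task 4 = 21+3 = 24
Expected project duration μ = 24 days. Critical path: Task 1 → Task 3 → Task 4.

Variance along critical path = 1.000 + 0.111 + 0.111 = 1.222
σ = √1.222 = 1.106 days

1.11 days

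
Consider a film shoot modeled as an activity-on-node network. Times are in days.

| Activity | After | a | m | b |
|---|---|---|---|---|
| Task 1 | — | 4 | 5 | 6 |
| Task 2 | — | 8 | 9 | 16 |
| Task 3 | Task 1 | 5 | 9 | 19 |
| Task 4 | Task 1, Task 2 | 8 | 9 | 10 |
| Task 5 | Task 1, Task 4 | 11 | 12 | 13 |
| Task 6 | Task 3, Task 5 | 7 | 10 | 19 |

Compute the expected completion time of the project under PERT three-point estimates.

te_Task 1 = (4 + 4·5 + 6)/6 = 30/6 = 5
te_Task 2 = (8 + 4·9 + 16)/6 = 60/6 = 10
te_Task 3 = (5 + 4·9 + 19)/6 = 60/6 = 10
te_Task 4 = (8 + 4·9 + 10)/6 = 54/6 = 9
te_Task 5 = (11 + 4·12 + 13)/6 = 72/6 = 12
te_Task 6 = (7 + 4·10 + 19)/6 = 66/6 = 11

Forward pass:
ES_Task 1 = 0; EF_Task 1 = 5
ES_Task 2 = 0; EF_Task 2 = 10
ES_Task 3 = 5; EF_Task 3 = 5+10 = 15
ES_Task 4 = max(EF_Task 1=5, EF_Task 2=10) = 10; EF_Task 4 = 10+9 = 19
ES_Task 5 = max(EF_Task 1=5, EF_Task 4=19) = 19; EF_Task 5 = 19+12 = 31
ES_Task 6 = max(EF_Task 3=15, EF_Task 5=31) = 31; EF_Task 6 = 31+11 = 42
Expected project duration μ = 42 days. Critical path: Task 2 → Task 4 → Task 5 → Task 6.

42 days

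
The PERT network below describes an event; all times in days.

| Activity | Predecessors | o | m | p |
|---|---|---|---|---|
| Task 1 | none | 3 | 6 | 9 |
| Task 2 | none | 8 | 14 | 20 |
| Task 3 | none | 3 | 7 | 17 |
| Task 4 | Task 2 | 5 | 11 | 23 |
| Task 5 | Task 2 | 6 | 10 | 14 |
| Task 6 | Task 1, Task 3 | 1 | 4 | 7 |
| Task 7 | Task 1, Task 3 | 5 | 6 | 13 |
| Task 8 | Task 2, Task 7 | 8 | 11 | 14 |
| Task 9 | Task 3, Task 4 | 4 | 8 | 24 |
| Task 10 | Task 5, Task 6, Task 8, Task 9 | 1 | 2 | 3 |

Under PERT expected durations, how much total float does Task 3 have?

te_Task 1 = (3 + 4·6 + 9)/6 = 36/6 = 6
te_Task 2 = (8 + 4·14 + 20)/6 = 84/6 = 14
te_Task 3 = (3 + 4·7 + 17)/6 = 48/6 = 8
te_Task 4 = (5 + 4·11 + 23)/6 = 72/6 = 12
te_Task 5 = (6 + 4·10 + 14)/6 = 60/6 = 10
te_Task 6 = (1 + 4·4 + 7)/6 = 24/6 = 4
te_Task 7 = (5 + 4·6 + 13)/6 = 42/6 = 7
te_Task 8 = (8 + 4·11 + 14)/6 = 66/6 = 11
te_Task 9 = (4 + 4·8 + 24)/6 = 60/6 = 10
te_Task 10 = (1 + 4·2 + 3)/6 = 12/6 = 2

Forward pass:
ES_Task 1 = 0; EF_Task 1 = 6
ES_Task 2 = 0; EF_Task 2 = 14
ES_Task 3 = 0; EF_Task 3 = 8
ES_Task 4 = 14; EF_Task 4 = 14+12 = 26
ES_Task 5 = 14; EF_Task 5 = 14+10 = 24
ES_Task 6 = max(EF_Task 1=6, EF_Task 3=8) = 8; EF_Task 6 = 8+4 = 12
ES_Task 7 = max(EF_Task 1=6, EF_Task 3=8) = 8; EF_Task 7 = 8+7 = 15
ES_Task 8 = max(EF_Task 2=14, EF_Task 7=15) = 15; EF_Task 8 = 15+11 = 26
ES_Task 9 = max(EF_Task 3=8, EF_Task 4=26) = 26; EF_Task 9 = 26+10 = 36
ES_Task 10 = max(EF_Task 5=24, EF_Task 6=12, EF_Task 8=26, EF_Task 9=36) = 36; EF_Task 10 = 36+2 = 38
Expected project duration μ = 38 days. Critical path: Task 2 → Task 4 → Task 9 → Task 10.

Backward pass:
LF_Task 10 = 38; LS_Task 10 = 38−2 = 36
LF_Task 9 = LS_Task 10 = 36; LS_Task 9 = 36−10 = 26
LF_Task 8 = LS_Task 10 = 36; LS_Task 8 = 36−11 = 25
LF_Task 7 = LS_Task 8 = 25; LS_Task 7 = 25−7 = 18
LF_Task 6 = LS_Task 10 = 36; LS_Task 6 = 36−4 = 32
LF_Task 5 = LS_Task 10 = 36; LS_Task 5 = 36−10 = 26
LF_Task 4 = LS_Task 9 = 26; LS_Task 4 = 26−12 = 14
LF_Task 3 = min(LS_Task 6=32, LS_Task 7=18, LS_Task 9=26) = 18; LS_Task 3 = 18−8 = 10
LF_Task 2 = min(LS_Task 4=14, LS_Task 5=26, LS_Task 8=25) = 14; LS_Task 2 = 14−14 = 0
LF_Task 1 = min(LS_Task 6=32, LS_Task 7=18) = 18; LS_Task 1 = 18−6 = 12
Slack_Task 3 = LS_Task 3 − ES_Task 3 = 10 − 0 = 10

10 days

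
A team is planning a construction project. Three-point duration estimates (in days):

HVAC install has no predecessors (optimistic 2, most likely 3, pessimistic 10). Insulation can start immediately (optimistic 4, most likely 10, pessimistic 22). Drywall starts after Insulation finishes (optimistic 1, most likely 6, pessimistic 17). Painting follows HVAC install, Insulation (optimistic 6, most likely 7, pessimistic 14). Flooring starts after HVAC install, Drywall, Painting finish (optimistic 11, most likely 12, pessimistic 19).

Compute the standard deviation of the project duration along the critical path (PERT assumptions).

3.54 days

te_HVAC install = (2 + 4·3 + 10)/6 = 24/6 = 4; σ²_HVAC install = ((10−2)/6)² = 1.778
te_Insulation = (4 + 4·10 + 22)/6 = 66/6 = 11; σ²_Insulation = ((22−4)/6)² = 9.000
te_Drywall = (1 + 4·6 + 17)/6 = 42/6 = 7; σ²_Drywall = ((17−1)/6)² = 7.111
te_Painting = (6 + 4·7 + 14)/6 = 48/6 = 8; σ²_Painting = ((14−6)/6)² = 1.778
te_Flooring = (11 + 4·12 + 19)/6 = 78/6 = 13; σ²_Flooring = ((19−11)/6)² = 1.778

Forward pass:
ES_HVAC install = 0; EF_HVAC install = 4
ES_Insulation = 0; EF_Insulation = 11
ES_Drywall = 11; EF_Drywall = 11+7 = 18
ES_Painting = max(EF_HVAC install=4, EF_Insulation=11) = 11; EF_Painting = 11+8 = 19
ES_Flooring = max(EF_HVAC install=4, EF_Drywall=18, EF_Painting=19) = 19; EF_Flooring = 19+13 = 32
Expected project duration μ = 32 days. Critical path: Insulation → Painting → Flooring.

Variance along critical path = 9.000 + 1.778 + 1.778 = 12.556
σ = √12.556 = 3.543 days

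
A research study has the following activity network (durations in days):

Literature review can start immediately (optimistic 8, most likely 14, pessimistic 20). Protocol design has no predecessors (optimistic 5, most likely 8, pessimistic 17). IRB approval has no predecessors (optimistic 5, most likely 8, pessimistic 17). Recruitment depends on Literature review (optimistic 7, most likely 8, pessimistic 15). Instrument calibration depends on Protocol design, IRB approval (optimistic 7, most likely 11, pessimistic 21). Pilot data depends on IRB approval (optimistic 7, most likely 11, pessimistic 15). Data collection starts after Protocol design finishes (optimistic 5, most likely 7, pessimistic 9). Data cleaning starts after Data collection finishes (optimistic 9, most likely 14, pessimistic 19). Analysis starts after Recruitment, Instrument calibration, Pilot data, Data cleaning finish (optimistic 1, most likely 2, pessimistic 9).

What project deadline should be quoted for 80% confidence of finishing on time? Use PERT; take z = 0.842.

te_Literature review = (8 + 4·14 + 20)/6 = 84/6 = 14; σ²_Literature review = ((20−8)/6)² = 4.000
te_Protocol design = (5 + 4·8 + 17)/6 = 54/6 = 9; σ²_Protocol design = ((17−5)/6)² = 4.000
te_IRB approval = (5 + 4·8 + 17)/6 = 54/6 = 9; σ²_IRB approval = ((17−5)/6)² = 4.000
te_Recruitment = (7 + 4·8 + 15)/6 = 54/6 = 9; σ²_Recruitment = ((15−7)/6)² = 1.778
te_Instrument calibration = (7 + 4·11 + 21)/6 = 72/6 = 12; σ²_Instrument calibration = ((21−7)/6)² = 5.444
te_Pilot data = (7 + 4·11 + 15)/6 = 66/6 = 11; σ²_Pilot data = ((15−7)/6)² = 1.778
te_Data collection = (5 + 4·7 + 9)/6 = 42/6 = 7; σ²_Data collection = ((9−5)/6)² = 0.444
te_Data cleaning = (9 + 4·14 + 19)/6 = 84/6 = 14; σ²_Data cleaning = ((19−9)/6)² = 2.778
te_Analysis = (1 + 4·2 + 9)/6 = 18/6 = 3; σ²_Analysis = ((9−1)/6)² = 1.778

Forward pass:
ES_Literature review = 0; EF_Literature review = 14
ES_Protocol design = 0; EF_Protocol design = 9
ES_IRB approval = 0; EF_IRB approval = 9
ES_Recruitment = 14; EF_Recruitment = 14+9 = 23
ES_Instrument calibration = max(EF_Protocol design=9, EF_IRB approval=9) = 9; EF_Instrument calibration = 9+12 = 21
ES_Pilot data = 9; EF_Pilot data = 9+11 = 20
ES_Data collection = 9; EF_Data collection = 9+7 = 16
ES_Data cleaning = 16; EF_Data cleaning = 16+14 = 30
ES_Analysis = max(EF_Recruitment=23, EF_Instrument calibration=21, EF_Pilot data=20, EF_Data cleaning=30) = 30; EF_Analysis = 30+3 = 33
Expected project duration μ = 33 days. Critical path: Protocol design → Data collection → Data cleaning → Analysis.

Variance along critical path = 4.000 + 0.444 + 2.778 + 1.778 = 9.000; σ = 3.000 days.
D = μ + z·σ = 33 + 0.842·3.000 = 35.5 days

35.5 days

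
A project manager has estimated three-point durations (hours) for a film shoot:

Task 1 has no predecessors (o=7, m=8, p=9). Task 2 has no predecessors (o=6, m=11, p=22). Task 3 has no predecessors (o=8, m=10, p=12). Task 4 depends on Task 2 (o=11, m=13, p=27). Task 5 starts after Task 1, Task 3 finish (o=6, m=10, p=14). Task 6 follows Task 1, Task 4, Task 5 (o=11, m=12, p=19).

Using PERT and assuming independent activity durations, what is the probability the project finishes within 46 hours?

te_Task 1 = (7 + 4·8 + 9)/6 = 48/6 = 8; σ²_Task 1 = ((9−7)/6)² = 0.111
te_Task 2 = (6 + 4·11 + 22)/6 = 72/6 = 12; σ²_Task 2 = ((22−6)/6)² = 7.111
te_Task 3 = (8 + 4·10 + 12)/6 = 60/6 = 10; σ²_Task 3 = ((12−8)/6)² = 0.444
te_Task 4 = (11 + 4·13 + 27)/6 = 90/6 = 15; σ²_Task 4 = ((27−11)/6)² = 7.111
te_Task 5 = (6 + 4·10 + 14)/6 = 60/6 = 10; σ²_Task 5 = ((14−6)/6)² = 1.778
te_Task 6 = (11 + 4·12 + 19)/6 = 78/6 = 13; σ²_Task 6 = ((19−11)/6)² = 1.778

Forward pass:
ES_Task 1 = 0; EF_Task 1 = 8
ES_Task 2 = 0; EF_Task 2 = 12
ES_Task 3 = 0; EF_Task 3 = 10
ES_Task 4 = 12; EF_Task 4 = 12+15 = 27
ES_Task 5 = max(EF_Task 1=8, EF_Task 3=10) = 10; EF_Task 5 = 10+10 = 20
ES_Task 6 = max(EF_Task 1=8, EF_Task 4=27, EF_Task 5=20) = 27; EF_Task 6 = 27+13 = 40
Expected project duration μ = 40 hours. Critical path: Task 2 → Task 4 → Task 6.

Variance along critical path = 7.111 + 7.111 + 1.778 = 16.000; σ = √16.000 = 4.000 hours.
Z = (46 − 40) / 4.000 = 1.500
P(T ≤ 46) = Φ(1.500) ≈ 0.933

0.933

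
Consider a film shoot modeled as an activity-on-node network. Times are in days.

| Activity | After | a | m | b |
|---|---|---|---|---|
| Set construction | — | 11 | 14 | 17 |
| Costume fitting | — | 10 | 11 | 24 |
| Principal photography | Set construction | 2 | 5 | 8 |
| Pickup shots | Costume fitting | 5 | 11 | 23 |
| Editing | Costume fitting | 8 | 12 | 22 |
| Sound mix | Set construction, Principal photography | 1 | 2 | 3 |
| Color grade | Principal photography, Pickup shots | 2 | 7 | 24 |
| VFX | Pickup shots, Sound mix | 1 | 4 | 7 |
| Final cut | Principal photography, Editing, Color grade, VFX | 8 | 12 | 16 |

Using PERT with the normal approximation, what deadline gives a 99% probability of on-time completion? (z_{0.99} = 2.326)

58.7 days

te_Set construction = (11 + 4·14 + 17)/6 = 84/6 = 14; σ²_Set construction = ((17−11)/6)² = 1.000
te_Costume fitting = (10 + 4·11 + 24)/6 = 78/6 = 13; σ²_Costume fitting = ((24−10)/6)² = 5.444
te_Principal photography = (2 + 4·5 + 8)/6 = 30/6 = 5; σ²_Principal photography = ((8−2)/6)² = 1.000
te_Pickup shots = (5 + 4·11 + 23)/6 = 72/6 = 12; σ²_Pickup shots = ((23−5)/6)² = 9.000
te_Editing = (8 + 4·12 + 22)/6 = 78/6 = 13; σ²_Editing = ((22−8)/6)² = 5.444
te_Sound mix = (1 + 4·2 + 3)/6 = 12/6 = 2; σ²_Sound mix = ((3−1)/6)² = 0.111
te_Color grade = (2 + 4·7 + 24)/6 = 54/6 = 9; σ²_Color grade = ((24−2)/6)² = 13.444
te_VFX = (1 + 4·4 + 7)/6 = 24/6 = 4; σ²_VFX = ((7−1)/6)² = 1.000
te_Final cut = (8 + 4·12 + 16)/6 = 72/6 = 12; σ²_Final cut = ((16−8)/6)² = 1.778

Forward pass:
ES_Set construction = 0; EF_Set construction = 14
ES_Costume fitting = 0; EF_Costume fitting = 13
ES_Principal photography = 14; EF_Principal photography = 14+5 = 19
ES_Pickup shots = 13; EF_Pickup shots = 13+12 = 25
ES_Editing = 13; EF_Editing = 13+13 = 26
ES_Sound mix = max(EF_Set construction=14, EF_Principal photography=19) = 19; EF_Sound mix = 19+2 = 21
ES_Color grade = max(EF_Principal photography=19, EF_Pickup shots=25) = 25; EF_Color grade = 25+9 = 34
ES_VFX = max(EF_Pickup shots=25, EF_Sound mix=21) = 25; EF_VFX = 25+4 = 29
ES_Final cut = max(EF_Principal photography=19, EF_Editing=26, EF_Color grade=34, EF_VFX=29) = 34; EF_Final cut = 34+12 = 46
Expected project duration μ = 46 days. Critical path: Costume fitting → Pickup shots → Color grade → Final cut.

Variance along critical path = 5.444 + 9.000 + 13.444 + 1.778 = 29.667; σ = 5.447 days.
D = μ + z·σ = 46 + 2.326·5.447 = 58.7 days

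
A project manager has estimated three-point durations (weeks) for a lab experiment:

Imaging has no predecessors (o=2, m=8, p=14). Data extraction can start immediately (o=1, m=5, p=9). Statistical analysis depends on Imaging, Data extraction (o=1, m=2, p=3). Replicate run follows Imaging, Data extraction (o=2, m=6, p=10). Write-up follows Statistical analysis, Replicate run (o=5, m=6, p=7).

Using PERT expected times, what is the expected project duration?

20 weeks

te_Imaging = (2 + 4·8 + 14)/6 = 48/6 = 8
te_Data extraction = (1 + 4·5 + 9)/6 = 30/6 = 5
te_Statistical analysis = (1 + 4·2 + 3)/6 = 12/6 = 2
te_Replicate run = (2 + 4·6 + 10)/6 = 36/6 = 6
te_Write-up = (5 + 4·6 + 7)/6 = 36/6 = 6

Forward pass:
ES_Imaging = 0; EF_Imaging = 8
ES_Data extraction = 0; EF_Data extraction = 5
ES_Statistical analysis = max(EF_Imaging=8, EF_Data extraction=5) = 8; EF_Statistical analysis = 8+2 = 10
ES_Replicate run = max(EF_Imaging=8, EF_Data extraction=5) = 8; EF_Replicate run = 8+6 = 14
ES_Write-up = max(EF_Statistical analysis=10, EF_Replicate run=14) = 14; EF_Write-up = 14+6 = 20
Expected project duration μ = 20 weeks. Critical path: Imaging → Replicate run → Write-up.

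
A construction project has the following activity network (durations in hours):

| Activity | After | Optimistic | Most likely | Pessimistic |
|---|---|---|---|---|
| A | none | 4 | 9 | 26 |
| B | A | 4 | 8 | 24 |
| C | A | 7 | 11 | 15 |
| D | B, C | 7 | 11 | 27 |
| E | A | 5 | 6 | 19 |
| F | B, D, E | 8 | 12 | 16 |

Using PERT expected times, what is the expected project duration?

47 hours

te_A = (4 + 4·9 + 26)/6 = 66/6 = 11
te_B = (4 + 4·8 + 24)/6 = 60/6 = 10
te_C = (7 + 4·11 + 15)/6 = 66/6 = 11
te_D = (7 + 4·11 + 27)/6 = 78/6 = 13
te_E = (5 + 4·6 + 19)/6 = 48/6 = 8
te_F = (8 + 4·12 + 16)/6 = 72/6 = 12

Forward pass:
ES_A = 0; EF_A = 11
ES_B = 11; EF_B = 11+10 = 21
ES_C = 11; EF_C = 11+11 = 22
ES_D = max(EF_B=21, EF_C=22) = 22; EF_D = 22+13 = 35
ES_E = 11; EF_E = 11+8 = 19
ES_F = max(EF_B=21, EF_D=35, EF_E=19) = 35; EF_F = 35+12 = 47
Expected project duration μ = 47 hours. Critical path: A → C → D → F.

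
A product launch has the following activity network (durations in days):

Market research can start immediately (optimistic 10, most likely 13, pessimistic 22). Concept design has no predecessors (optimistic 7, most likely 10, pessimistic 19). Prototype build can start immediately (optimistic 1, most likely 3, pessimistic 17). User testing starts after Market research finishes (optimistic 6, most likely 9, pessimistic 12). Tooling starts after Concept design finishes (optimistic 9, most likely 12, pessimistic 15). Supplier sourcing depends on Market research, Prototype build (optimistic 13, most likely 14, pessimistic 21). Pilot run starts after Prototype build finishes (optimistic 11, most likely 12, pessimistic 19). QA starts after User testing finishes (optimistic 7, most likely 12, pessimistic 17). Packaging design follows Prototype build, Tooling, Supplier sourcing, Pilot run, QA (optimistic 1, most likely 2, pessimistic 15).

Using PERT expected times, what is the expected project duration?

39 days

te_Market research = (10 + 4·13 + 22)/6 = 84/6 = 14
te_Concept design = (7 + 4·10 + 19)/6 = 66/6 = 11
te_Prototype build = (1 + 4·3 + 17)/6 = 30/6 = 5
te_User testing = (6 + 4·9 + 12)/6 = 54/6 = 9
te_Tooling = (9 + 4·12 + 15)/6 = 72/6 = 12
te_Supplier sourcing = (13 + 4·14 + 21)/6 = 90/6 = 15
te_Pilot run = (11 + 4·12 + 19)/6 = 78/6 = 13
te_QA = (7 + 4·12 + 17)/6 = 72/6 = 12
te_Packaging design = (1 + 4·2 + 15)/6 = 24/6 = 4

Forward pass:
ES_Market research = 0; EF_Market research = 14
ES_Concept design = 0; EF_Concept design = 11
ES_Prototype build = 0; EF_Prototype build = 5
ES_User testing = 14; EF_User testing = 14+9 = 23
ES_Tooling = 11; EF_Tooling = 11+12 = 23
ES_Supplier sourcing = max(EF_Market research=14, EF_Prototype build=5) = 14; EF_Supplier sourcing = 14+15 = 29
ES_Pilot run = 5; EF_Pilot run = 5+13 = 18
ES_QA = 23; EF_QA = 23+12 = 35
ES_Packaging design = max(EF_Prototype build=5, EF_Tooling=23, EF_Supplier sourcing=29, EF_Pilot run=18, EF_QA=35) = 35; EF_Packaging design = 35+4 = 39
Expected project duration μ = 39 days. Critical path: Market research → User testing → QA → Packaging design.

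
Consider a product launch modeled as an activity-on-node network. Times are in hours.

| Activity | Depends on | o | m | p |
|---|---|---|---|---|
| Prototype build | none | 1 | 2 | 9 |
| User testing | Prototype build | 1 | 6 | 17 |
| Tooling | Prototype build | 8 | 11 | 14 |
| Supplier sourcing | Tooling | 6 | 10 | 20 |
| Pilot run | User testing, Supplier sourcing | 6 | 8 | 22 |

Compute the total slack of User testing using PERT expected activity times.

te_Prototype build = (1 + 4·2 + 9)/6 = 18/6 = 3
te_User testing = (1 + 4·6 + 17)/6 = 42/6 = 7
te_Tooling = (8 + 4·11 + 14)/6 = 66/6 = 11
te_Supplier sourcing = (6 + 4·10 + 20)/6 = 66/6 = 11
te_Pilot run = (6 + 4·8 + 22)/6 = 60/6 = 10

Forward pass:
ES_Prototype build = 0; EF_Prototype build = 3
ES_User testing = 3; EF_User testing = 3+7 = 10
ES_Tooling = 3; EF_Tooling = 3+11 = 14
ES_Supplier sourcing = 14; EF_Supplier sourcing = 14+11 = 25
ES_Pilot run = max(EF_User testing=10, EF_Supplier sourcing=25) = 25; EF_Pilot run = 25+10 = 35
Expected project duration μ = 35 hours. Critical path: Prototype build → Tooling → Supplier sourcing → Pilot run.

Backward pass:
LF_Pilot run = 35; LS_Pilot run = 35−10 = 25
LF_Supplier sourcing = LS_Pilot run = 25; LS_Supplier sourcing = 25−11 = 14
LF_Tooling = LS_Supplier sourcing = 14; LS_Tooling = 14−11 = 3
LF_User testing = LS_Pilot run = 25; LS_User testing = 25−7 = 18
LF_Prototype build = min(LS_User testing=18, LS_Tooling=3) = 3; LS_Prototype build = 3−3 = 0
Slack_User testing = LS_User testing − ES_User testing = 18 − 3 = 15

15 hours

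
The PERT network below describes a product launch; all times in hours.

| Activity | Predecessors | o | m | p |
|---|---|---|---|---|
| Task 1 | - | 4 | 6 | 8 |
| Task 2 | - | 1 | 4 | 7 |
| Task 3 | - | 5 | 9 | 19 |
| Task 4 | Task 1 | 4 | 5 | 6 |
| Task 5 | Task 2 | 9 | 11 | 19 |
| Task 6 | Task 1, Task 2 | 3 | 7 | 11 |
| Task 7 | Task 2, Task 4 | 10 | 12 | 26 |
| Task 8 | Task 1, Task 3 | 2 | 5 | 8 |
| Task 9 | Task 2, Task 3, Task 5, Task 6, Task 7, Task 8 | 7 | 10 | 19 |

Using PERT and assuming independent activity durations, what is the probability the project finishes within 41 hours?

0.928

te_Task 1 = (4 + 4·6 + 8)/6 = 36/6 = 6; σ²_Task 1 = ((8−4)/6)² = 0.444
te_Task 2 = (1 + 4·4 + 7)/6 = 24/6 = 4; σ²_Task 2 = ((7−1)/6)² = 1.000
te_Task 3 = (5 + 4·9 + 19)/6 = 60/6 = 10; σ²_Task 3 = ((19−5)/6)² = 5.444
te_Task 4 = (4 + 4·5 + 6)/6 = 30/6 = 5; σ²_Task 4 = ((6−4)/6)² = 0.111
te_Task 5 = (9 + 4·11 + 19)/6 = 72/6 = 12; σ²_Task 5 = ((19−9)/6)² = 2.778
te_Task 6 = (3 + 4·7 + 11)/6 = 42/6 = 7; σ²_Task 6 = ((11−3)/6)² = 1.778
te_Task 7 = (10 + 4·12 + 26)/6 = 84/6 = 14; σ²_Task 7 = ((26−10)/6)² = 7.111
te_Task 8 = (2 + 4·5 + 8)/6 = 30/6 = 5; σ²_Task 8 = ((8−2)/6)² = 1.000
te_Task 9 = (7 + 4·10 + 19)/6 = 66/6 = 11; σ²_Task 9 = ((19−7)/6)² = 4.000

Forward pass:
ES_Task 1 = 0; EF_Task 1 = 6
ES_Task 2 = 0; EF_Task 2 = 4
ES_Task 3 = 0; EF_Task 3 = 10
ES_Task 4 = 6; EF_Task 4 = 6+5 = 11
ES_Task 5 = 4; EF_Task 5 = 4+12 = 16
ES_Task 6 = max(EF_Task 1=6, EF_Task 2=4) = 6; EF_Task 6 = 6+7 = 13
ES_Task 7 = max(EF_Task 2=4, EF_Task 4=11) = 11; EF_Task 7 = 11+14 = 25
ES_Task 8 = max(EF_Task 1=6, EF_Task 3=10) = 10; EF_Task 8 = 10+5 = 15
ES_Task 9 = max(EF_Task 2=4, EF_Task 3=10, EF_Task 5=16, EF_Task 6=13, EF_Task 7=25, EF_Task 8=15) = 25; EF_Task 9 = 25+11 = 36
Expected project duration μ = 36 hours. Critical path: Task 1 → Task 4 → Task 7 → Task 9.

Variance along critical path = 0.444 + 0.111 + 7.111 + 4.000 = 11.667; σ = √11.667 = 3.416 hours.
Z = (41 − 36) / 3.416 = 1.464
P(T ≤ 41) = Φ(1.464) ≈ 0.928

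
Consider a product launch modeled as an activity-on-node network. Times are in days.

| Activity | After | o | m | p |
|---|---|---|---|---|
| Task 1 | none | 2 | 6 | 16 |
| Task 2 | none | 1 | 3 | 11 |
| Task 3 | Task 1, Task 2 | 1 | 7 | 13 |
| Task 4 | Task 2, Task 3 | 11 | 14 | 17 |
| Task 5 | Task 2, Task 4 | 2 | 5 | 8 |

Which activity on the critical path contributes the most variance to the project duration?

te_Task 1 = (2 + 4·6 + 16)/6 = 42/6 = 7; σ²_Task 1 = ((16−2)/6)² = 5.444
te_Task 2 = (1 + 4·3 + 11)/6 = 24/6 = 4; σ²_Task 2 = ((11−1)/6)² = 2.778
te_Task 3 = (1 + 4·7 + 13)/6 = 42/6 = 7; σ²_Task 3 = ((13−1)/6)² = 4.000
te_Task 4 = (11 + 4·14 + 17)/6 = 84/6 = 14; σ²_Task 4 = ((17−11)/6)² = 1.000
te_Task 5 = (2 + 4·5 + 8)/6 = 30/6 = 5; σ²_Task 5 = ((8−2)/6)² = 1.000

Forward pass:
ES_Task 1 = 0; EF_Task 1 = 7
ES_Task 2 = 0; EF_Task 2 = 4
ES_Task 3 = max(EF_Task 1=7, EF_Task 2=4) = 7; EF_Task 3 = 7+7 = 14
ES_Task 4 = max(EF_Task 2=4, EF_Task 3=14) = 14; EF_Task 4 = 14+14 = 28
ES_Task 5 = max(EF_Task 2=4, EF_Task 4=28) = 28; EF_Task 5 = 28+5 = 33
Expected project duration μ = 33 days. Critical path: Task 1 → Task 3 → Task 4 → Task 5.

Variances on critical path: σ²_Task 1=5.444, σ²_Task 3=4.000, σ²_Task 4=1.000, σ²_Task 5=1.000.
Largest is σ²_Task 1 = 5.444.

Task 1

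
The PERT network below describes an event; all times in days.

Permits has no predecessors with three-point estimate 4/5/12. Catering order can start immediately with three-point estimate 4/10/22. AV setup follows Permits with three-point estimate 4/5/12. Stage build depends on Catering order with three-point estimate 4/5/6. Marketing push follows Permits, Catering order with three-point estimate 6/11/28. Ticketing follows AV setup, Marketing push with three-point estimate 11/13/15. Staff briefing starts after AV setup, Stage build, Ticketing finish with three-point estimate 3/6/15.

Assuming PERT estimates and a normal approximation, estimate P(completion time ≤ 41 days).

0.281

te_Permits = (4 + 4·5 + 12)/6 = 36/6 = 6; σ²_Permits = ((12−4)/6)² = 1.778
te_Catering order = (4 + 4·10 + 22)/6 = 66/6 = 11; σ²_Catering order = ((22−4)/6)² = 9.000
te_AV setup = (4 + 4·5 + 12)/6 = 36/6 = 6; σ²_AV setup = ((12−4)/6)² = 1.778
te_Stage build = (4 + 4·5 + 6)/6 = 30/6 = 5; σ²_Stage build = ((6−4)/6)² = 0.111
te_Marketing push = (6 + 4·11 + 28)/6 = 78/6 = 13; σ²_Marketing push = ((28−6)/6)² = 13.444
te_Ticketing = (11 + 4·13 + 15)/6 = 78/6 = 13; σ²_Ticketing = ((15−11)/6)² = 0.444
te_Staff briefing = (3 + 4·6 + 15)/6 = 42/6 = 7; σ²_Staff briefing = ((15−3)/6)² = 4.000

Forward pass:
ES_Permits = 0; EF_Permits = 6
ES_Catering order = 0; EF_Catering order = 11
ES_AV setup = 6; EF_AV setup = 6+6 = 12
ES_Stage build = 11; EF_Stage build = 11+5 = 16
ES_Marketing push = max(EF_Permits=6, EF_Catering order=11) = 11; EF_Marketing push = 11+13 = 24
ES_Ticketing = max(EF_AV setup=12, EF_Marketing push=24) = 24; EF_Ticketing = 24+13 = 37
ES_Staff briefing = max(EF_AV setup=12, EF_Stage build=16, EF_Ticketing=37) = 37; EF_Staff briefing = 37+7 = 44
Expected project duration μ = 44 days. Critical path: Catering order → Marketing push → Ticketing → Staff briefing.

Variance along critical path = 9.000 + 13.444 + 0.444 + 4.000 = 26.889; σ = √26.889 = 5.185 days.
Z = (41 − 44) / 5.185 = -0.579
P(T ≤ 41) = Φ(-0.579) ≈ 0.281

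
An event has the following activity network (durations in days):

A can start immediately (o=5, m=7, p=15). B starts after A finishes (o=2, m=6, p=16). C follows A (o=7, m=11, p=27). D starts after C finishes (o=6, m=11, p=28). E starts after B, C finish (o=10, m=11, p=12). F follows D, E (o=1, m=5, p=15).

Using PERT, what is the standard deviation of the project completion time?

5.73 days

te_A = (5 + 4·7 + 15)/6 = 48/6 = 8; σ²_A = ((15−5)/6)² = 2.778
te_B = (2 + 4·6 + 16)/6 = 42/6 = 7; σ²_B = ((16−2)/6)² = 5.444
te_C = (7 + 4·11 + 27)/6 = 78/6 = 13; σ²_C = ((27−7)/6)² = 11.111
te_D = (6 + 4·11 + 28)/6 = 78/6 = 13; σ²_D = ((28−6)/6)² = 13.444
te_E = (10 + 4·11 + 12)/6 = 66/6 = 11; σ²_E = ((12−10)/6)² = 0.111
te_F = (1 + 4·5 + 15)/6 = 36/6 = 6; σ²_F = ((15−1)/6)² = 5.444

Forward pass:
ES_A = 0; EF_A = 8
ES_B = 8; EF_B = 8+7 = 15
ES_C = 8; EF_C = 8+13 = 21
ES_D = 21; EF_D = 21+13 = 34
ES_E = max(EF_B=15, EF_C=21) = 21; EF_E = 21+11 = 32
ES_F = max(EF_D=34, EF_E=32) = 34; EF_F = 34+6 = 40
Expected project duration μ = 40 days. Critical path: A → C → D → F.

Variance along critical path = 2.778 + 11.111 + 13.444 + 5.444 = 32.778
σ = √32.778 = 5.725 days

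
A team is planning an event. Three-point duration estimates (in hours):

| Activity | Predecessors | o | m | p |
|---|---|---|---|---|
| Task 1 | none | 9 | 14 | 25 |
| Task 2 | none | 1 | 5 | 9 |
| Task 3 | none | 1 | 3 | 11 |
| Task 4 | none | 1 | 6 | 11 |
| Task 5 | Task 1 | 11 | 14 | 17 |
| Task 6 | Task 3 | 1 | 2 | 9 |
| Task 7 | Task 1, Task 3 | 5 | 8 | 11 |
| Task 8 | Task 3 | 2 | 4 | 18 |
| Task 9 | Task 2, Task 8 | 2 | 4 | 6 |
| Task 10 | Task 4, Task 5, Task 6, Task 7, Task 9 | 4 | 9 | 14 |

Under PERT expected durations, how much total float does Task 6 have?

te_Task 1 = (9 + 4·14 + 25)/6 = 90/6 = 15
te_Task 2 = (1 + 4·5 + 9)/6 = 30/6 = 5
te_Task 3 = (1 + 4·3 + 11)/6 = 24/6 = 4
te_Task 4 = (1 + 4·6 + 11)/6 = 36/6 = 6
te_Task 5 = (11 + 4·14 + 17)/6 = 84/6 = 14
te_Task 6 = (1 + 4·2 + 9)/6 = 18/6 = 3
te_Task 7 = (5 + 4·8 + 11)/6 = 48/6 = 8
te_Task 8 = (2 + 4·4 + 18)/6 = 36/6 = 6
te_Task 9 = (2 + 4·4 + 6)/6 = 24/6 = 4
te_Task 10 = (4 + 4·9 + 14)/6 = 54/6 = 9

Forward pass:
ES_Task 1 = 0; EF_Task 1 = 15
ES_Task 2 = 0; EF_Task 2 = 5
ES_Task 3 = 0; EF_Task 3 = 4
ES_Task 4 = 0; EF_Task 4 = 6
ES_Task 5 = 15; EF_Task 5 = 15+14 = 29
ES_Task 6 = 4; EF_Task 6 = 4+3 = 7
ES_Task 7 = max(EF_Task 1=15, EF_Task 3=4) = 15; EF_Task 7 = 15+8 = 23
ES_Task 8 = 4; EF_Task 8 = 4+6 = 10
ES_Task 9 = max(EF_Task 2=5, EF_Task 8=10) = 10; EF_Task 9 = 10+4 = 14
ES_Task 10 = max(EF_Task 4=6, EF_Task 5=29, EF_Task 6=7, EF_Task 7=23, EF_Task 9=14) = 29; EF_Task 10 = 29+9 = 38
Expected project duration μ = 38 hours. Critical path: Task 1 → Task 5 → Task 10.

Backward pass:
LF_Task 10 = 38; LS_Task 10 = 38−9 = 29
LF_Task 9 = LS_Task 10 = 29; LS_Task 9 = 29−4 = 25
LF_Task 8 = LS_Task 9 = 25; LS_Task 8 = 25−6 = 19
LF_Task 7 = LS_Task 10 = 29; LS_Task 7 = 29−8 = 21
LF_Task 6 = LS_Task 10 = 29; LS_Task 6 = 29−3 = 26
LF_Task 5 = LS_Task 10 = 29; LS_Task 5 = 29−14 = 15
LF_Task 4 = LS_Task 10 = 29; LS_Task 4 = 29−6 = 23
LF_Task 3 = min(LS_Task 6=26, LS_Task 7=21, LS_Task 8=19) = 19; LS_Task 3 = 19−4 = 15
LF_Task 2 = LS_Task 9 = 25; LS_Task 2 = 25−5 = 20
LF_Task 1 = min(LS_Task 5=15, LS_Task 7=21) = 15; LS_Task 1 = 15−15 = 0
Slack_Task 6 = LS_Task 6 − ES_Task 6 = 26 − 4 = 22

22 hours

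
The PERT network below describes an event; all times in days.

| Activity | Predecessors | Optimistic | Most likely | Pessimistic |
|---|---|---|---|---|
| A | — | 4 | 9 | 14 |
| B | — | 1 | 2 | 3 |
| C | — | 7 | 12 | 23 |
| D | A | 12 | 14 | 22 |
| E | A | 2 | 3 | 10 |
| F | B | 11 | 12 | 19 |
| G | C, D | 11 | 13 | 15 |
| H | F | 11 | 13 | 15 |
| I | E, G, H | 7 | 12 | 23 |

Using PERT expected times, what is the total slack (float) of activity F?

te_A = (4 + 4·9 + 14)/6 = 54/6 = 9
te_B = (1 + 4·2 + 3)/6 = 12/6 = 2
te_C = (7 + 4·12 + 23)/6 = 78/6 = 13
te_D = (12 + 4·14 + 22)/6 = 90/6 = 15
te_E = (2 + 4·3 + 10)/6 = 24/6 = 4
te_F = (11 + 4·12 + 19)/6 = 78/6 = 13
te_G = (11 + 4·13 + 15)/6 = 78/6 = 13
te_H = (11 + 4·13 + 15)/6 = 78/6 = 13
te_I = (7 + 4·12 + 23)/6 = 78/6 = 13

Forward pass:
ES_A = 0; EF_A = 9
ES_B = 0; EF_B = 2
ES_C = 0; EF_C = 13
ES_D = 9; EF_D = 9+15 = 24
ES_E = 9; EF_E = 9+4 = 13
ES_F = 2; EF_F = 2+13 = 15
ES_G = max(EF_C=13, EF_D=24) = 24; EF_G = 24+13 = 37
ES_H = 15; EF_H = 15+13 = 28
ES_I = max(EF_E=13, EF_G=37, EF_H=28) = 37; EF_I = 37+13 = 50
Expected project duration μ = 50 days. Critical path: A → D → G → I.

Backward pass:
LF_I = 50; LS_I = 50−13 = 37
LF_H = LS_I = 37; LS_H = 37−13 = 24
LF_G = LS_I = 37; LS_G = 37−13 = 24
LF_F = LS_H = 24; LS_F = 24−13 = 11
LF_E = LS_I = 37; LS_E = 37−4 = 33
LF_D = LS_G = 24; LS_D = 24−15 = 9
LF_C = LS_G = 24; LS_C = 24−13 = 11
LF_B = LS_F = 11; LS_B = 11−2 = 9
LF_A = min(LS_D=9, LS_E=33) = 9; LS_A = 9−9 = 0
Slack_F = LS_F − ES_F = 11 − 2 = 9

9 days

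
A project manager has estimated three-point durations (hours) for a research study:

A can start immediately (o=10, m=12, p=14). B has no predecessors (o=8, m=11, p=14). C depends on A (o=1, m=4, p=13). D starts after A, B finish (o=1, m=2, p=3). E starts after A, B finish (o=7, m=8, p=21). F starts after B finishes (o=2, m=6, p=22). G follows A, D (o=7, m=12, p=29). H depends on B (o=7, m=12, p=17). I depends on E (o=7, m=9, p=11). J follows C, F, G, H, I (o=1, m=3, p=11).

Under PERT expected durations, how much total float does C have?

14 hours

te_A = (10 + 4·12 + 14)/6 = 72/6 = 12
te_B = (8 + 4·11 + 14)/6 = 66/6 = 11
te_C = (1 + 4·4 + 13)/6 = 30/6 = 5
te_D = (1 + 4·2 + 3)/6 = 12/6 = 2
te_E = (7 + 4·8 + 21)/6 = 60/6 = 10
te_F = (2 + 4·6 + 22)/6 = 48/6 = 8
te_G = (7 + 4·12 + 29)/6 = 84/6 = 14
te_H = (7 + 4·12 + 17)/6 = 72/6 = 12
te_I = (7 + 4·9 + 11)/6 = 54/6 = 9
te_J = (1 + 4·3 + 11)/6 = 24/6 = 4

Forward pass:
ES_A = 0; EF_A = 12
ES_B = 0; EF_B = 11
ES_C = 12; EF_C = 12+5 = 17
ES_D = max(EF_A=12, EF_B=11) = 12; EF_D = 12+2 = 14
ES_E = max(EF_A=12, EF_B=11) = 12; EF_E = 12+10 = 22
ES_F = 11; EF_F = 11+8 = 19
ES_G = max(EF_A=12, EF_D=14) = 14; EF_G = 14+14 = 28
ES_H = 11; EF_H = 11+12 = 23
ES_I = 22; EF_I = 22+9 = 31
ES_J = max(EF_C=17, EF_F=19, EF_G=28, EF_H=23, EF_I=31) = 31; EF_J = 31+4 = 35
Expected project duration μ = 35 hours. Critical path: A → E → I → J.

Backward pass:
LF_J = 35; LS_J = 35−4 = 31
LF_I = LS_J = 31; LS_I = 31−9 = 22
LF_H = LS_J = 31; LS_H = 31−12 = 19
LF_G = LS_J = 31; LS_G = 31−14 = 17
LF_F = LS_J = 31; LS_F = 31−8 = 23
LF_E = LS_I = 22; LS_E = 22−10 = 12
LF_D = LS_G = 17; LS_D = 17−2 = 15
LF_C = LS_J = 31; LS_C = 31−5 = 26
LF_B = min(LS_D=15, LS_E=12, LS_F=23, LS_H=19) = 12; LS_B = 12−11 = 1
LF_A = min(LS_C=26, LS_D=15, LS_E=12, LS_G=17) = 12; LS_A = 12−12 = 0
Slack_C = LS_C − ES_C = 26 − 12 = 14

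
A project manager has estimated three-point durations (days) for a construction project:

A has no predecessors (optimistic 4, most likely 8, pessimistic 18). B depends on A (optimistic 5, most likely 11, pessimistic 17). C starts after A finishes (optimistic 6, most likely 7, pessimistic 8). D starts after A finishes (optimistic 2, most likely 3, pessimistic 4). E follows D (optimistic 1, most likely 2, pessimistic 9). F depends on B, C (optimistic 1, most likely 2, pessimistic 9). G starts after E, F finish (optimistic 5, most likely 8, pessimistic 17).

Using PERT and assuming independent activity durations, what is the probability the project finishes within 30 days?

te_A = (4 + 4·8 + 18)/6 = 54/6 = 9; σ²_A = ((18−4)/6)² = 5.444
te_B = (5 + 4·11 + 17)/6 = 66/6 = 11; σ²_B = ((17−5)/6)² = 4.000
te_C = (6 + 4·7 + 8)/6 = 42/6 = 7; σ²_C = ((8−6)/6)² = 0.111
te_D = (2 + 4·3 + 4)/6 = 18/6 = 3; σ²_D = ((4−2)/6)² = 0.111
te_E = (1 + 4·2 + 9)/6 = 18/6 = 3; σ²_E = ((9−1)/6)² = 1.778
te_F = (1 + 4·2 + 9)/6 = 18/6 = 3; σ²_F = ((9−1)/6)² = 1.778
te_G = (5 + 4·8 + 17)/6 = 54/6 = 9; σ²_G = ((17−5)/6)² = 4.000

Forward pass:
ES_A = 0; EF_A = 9
ES_B = 9; EF_B = 9+11 = 20
ES_C = 9; EF_C = 9+7 = 16
ES_D = 9; EF_D = 9+3 = 12
ES_E = 12; EF_E = 12+3 = 15
ES_F = max(EF_B=20, EF_C=16) = 20; EF_F = 20+3 = 23
ES_G = max(EF_E=15, EF_F=23) = 23; EF_G = 23+9 = 32
Expected project duration μ = 32 days. Critical path: A → B → F → G.

Variance along critical path = 5.444 + 4.000 + 1.778 + 4.000 = 15.222; σ = √15.222 = 3.902 days.
Z = (30 − 32) / 3.902 = -0.513
P(T ≤ 30) = Φ(-0.513) ≈ 0.304

0.304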